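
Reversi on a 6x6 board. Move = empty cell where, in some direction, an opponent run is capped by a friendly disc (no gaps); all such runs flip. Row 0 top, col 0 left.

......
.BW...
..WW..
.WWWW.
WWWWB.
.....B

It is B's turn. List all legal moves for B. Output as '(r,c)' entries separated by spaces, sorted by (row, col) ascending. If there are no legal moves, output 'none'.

(0,1): no bracket -> illegal
(0,2): no bracket -> illegal
(0,3): no bracket -> illegal
(1,3): flips 1 -> legal
(1,4): no bracket -> illegal
(2,0): no bracket -> illegal
(2,1): no bracket -> illegal
(2,4): flips 1 -> legal
(2,5): no bracket -> illegal
(3,0): no bracket -> illegal
(3,5): no bracket -> illegal
(4,5): no bracket -> illegal
(5,0): no bracket -> illegal
(5,1): no bracket -> illegal
(5,2): no bracket -> illegal
(5,3): no bracket -> illegal
(5,4): no bracket -> illegal

Answer: (1,3) (2,4)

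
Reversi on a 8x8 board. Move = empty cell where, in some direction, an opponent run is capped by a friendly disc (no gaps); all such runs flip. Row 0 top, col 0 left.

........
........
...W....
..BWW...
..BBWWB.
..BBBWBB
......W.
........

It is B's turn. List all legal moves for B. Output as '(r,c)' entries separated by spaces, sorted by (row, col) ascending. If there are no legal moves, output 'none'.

Answer: (1,2) (1,3) (1,4) (2,4) (2,5) (3,5) (3,6) (6,4) (7,5) (7,6)

Derivation:
(1,2): flips 3 -> legal
(1,3): flips 2 -> legal
(1,4): flips 1 -> legal
(2,2): no bracket -> illegal
(2,4): flips 3 -> legal
(2,5): flips 1 -> legal
(3,5): flips 3 -> legal
(3,6): flips 1 -> legal
(6,4): flips 1 -> legal
(6,5): no bracket -> illegal
(6,7): no bracket -> illegal
(7,5): flips 1 -> legal
(7,6): flips 1 -> legal
(7,7): no bracket -> illegal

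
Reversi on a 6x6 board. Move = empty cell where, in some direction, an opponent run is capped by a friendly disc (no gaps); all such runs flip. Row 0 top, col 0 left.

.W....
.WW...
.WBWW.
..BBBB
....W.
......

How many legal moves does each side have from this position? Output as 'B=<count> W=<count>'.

-- B to move --
(0,0): flips 1 -> legal
(0,2): flips 1 -> legal
(0,3): no bracket -> illegal
(1,0): flips 1 -> legal
(1,3): flips 2 -> legal
(1,4): flips 2 -> legal
(1,5): flips 1 -> legal
(2,0): flips 1 -> legal
(2,5): flips 2 -> legal
(3,0): no bracket -> illegal
(3,1): no bracket -> illegal
(4,3): no bracket -> illegal
(4,5): no bracket -> illegal
(5,3): flips 1 -> legal
(5,4): flips 1 -> legal
(5,5): flips 1 -> legal
B mobility = 11
-- W to move --
(1,3): no bracket -> illegal
(2,5): no bracket -> illegal
(3,1): no bracket -> illegal
(4,1): flips 1 -> legal
(4,2): flips 3 -> legal
(4,3): flips 2 -> legal
(4,5): flips 1 -> legal
W mobility = 4

Answer: B=11 W=4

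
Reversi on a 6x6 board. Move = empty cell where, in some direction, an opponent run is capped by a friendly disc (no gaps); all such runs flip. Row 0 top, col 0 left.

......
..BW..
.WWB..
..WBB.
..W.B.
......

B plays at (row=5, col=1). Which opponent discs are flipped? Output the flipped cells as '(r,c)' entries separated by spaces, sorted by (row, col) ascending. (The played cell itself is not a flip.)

Dir NW: first cell '.' (not opp) -> no flip
Dir N: first cell '.' (not opp) -> no flip
Dir NE: opp run (4,2) capped by B -> flip
Dir W: first cell '.' (not opp) -> no flip
Dir E: first cell '.' (not opp) -> no flip
Dir SW: edge -> no flip
Dir S: edge -> no flip
Dir SE: edge -> no flip

Answer: (4,2)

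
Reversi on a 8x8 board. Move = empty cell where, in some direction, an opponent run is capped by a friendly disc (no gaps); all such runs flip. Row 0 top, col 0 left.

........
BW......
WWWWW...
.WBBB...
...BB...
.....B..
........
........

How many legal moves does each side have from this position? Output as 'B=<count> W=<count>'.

Answer: B=6 W=8

Derivation:
-- B to move --
(0,0): flips 2 -> legal
(0,1): no bracket -> illegal
(0,2): no bracket -> illegal
(1,2): flips 3 -> legal
(1,3): flips 1 -> legal
(1,4): flips 2 -> legal
(1,5): flips 1 -> legal
(2,5): no bracket -> illegal
(3,0): flips 2 -> legal
(3,5): no bracket -> illegal
(4,0): no bracket -> illegal
(4,1): no bracket -> illegal
(4,2): no bracket -> illegal
B mobility = 6
-- W to move --
(0,0): flips 1 -> legal
(0,1): no bracket -> illegal
(2,5): no bracket -> illegal
(3,5): flips 3 -> legal
(4,1): flips 1 -> legal
(4,2): flips 2 -> legal
(4,5): flips 1 -> legal
(4,6): no bracket -> illegal
(5,2): no bracket -> illegal
(5,3): flips 2 -> legal
(5,4): flips 4 -> legal
(5,6): no bracket -> illegal
(6,4): no bracket -> illegal
(6,5): no bracket -> illegal
(6,6): flips 3 -> legal
W mobility = 8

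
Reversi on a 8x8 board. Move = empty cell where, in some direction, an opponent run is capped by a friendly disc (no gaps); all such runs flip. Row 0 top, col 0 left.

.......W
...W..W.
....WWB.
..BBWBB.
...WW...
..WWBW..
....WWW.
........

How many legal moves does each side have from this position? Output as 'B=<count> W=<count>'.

-- B to move --
(0,2): flips 2 -> legal
(0,3): no bracket -> illegal
(0,4): no bracket -> illegal
(0,5): no bracket -> illegal
(0,6): flips 1 -> legal
(1,2): no bracket -> illegal
(1,4): flips 4 -> legal
(1,5): flips 2 -> legal
(1,7): no bracket -> illegal
(2,2): no bracket -> illegal
(2,3): flips 2 -> legal
(2,7): no bracket -> illegal
(4,1): no bracket -> illegal
(4,2): no bracket -> illegal
(4,5): no bracket -> illegal
(4,6): no bracket -> illegal
(5,1): flips 2 -> legal
(5,6): flips 1 -> legal
(5,7): no bracket -> illegal
(6,1): no bracket -> illegal
(6,2): flips 2 -> legal
(6,3): flips 2 -> legal
(6,7): no bracket -> illegal
(7,3): no bracket -> illegal
(7,4): flips 1 -> legal
(7,5): no bracket -> illegal
(7,6): flips 1 -> legal
(7,7): flips 3 -> legal
B mobility = 12
-- W to move --
(1,5): no bracket -> illegal
(1,7): flips 2 -> legal
(2,1): flips 1 -> legal
(2,2): flips 1 -> legal
(2,3): flips 1 -> legal
(2,7): flips 1 -> legal
(3,1): flips 2 -> legal
(3,7): flips 2 -> legal
(4,1): no bracket -> illegal
(4,2): flips 1 -> legal
(4,5): flips 1 -> legal
(4,6): flips 3 -> legal
(4,7): flips 1 -> legal
(6,3): no bracket -> illegal
W mobility = 11

Answer: B=12 W=11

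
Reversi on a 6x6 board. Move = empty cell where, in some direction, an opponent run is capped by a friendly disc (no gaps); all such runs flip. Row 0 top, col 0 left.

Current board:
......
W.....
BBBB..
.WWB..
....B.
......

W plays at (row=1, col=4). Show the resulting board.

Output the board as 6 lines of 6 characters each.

Place W at (1,4); scan 8 dirs for brackets.
Dir NW: first cell '.' (not opp) -> no flip
Dir N: first cell '.' (not opp) -> no flip
Dir NE: first cell '.' (not opp) -> no flip
Dir W: first cell '.' (not opp) -> no flip
Dir E: first cell '.' (not opp) -> no flip
Dir SW: opp run (2,3) capped by W -> flip
Dir S: first cell '.' (not opp) -> no flip
Dir SE: first cell '.' (not opp) -> no flip
All flips: (2,3)

Answer: ......
W...W.
BBBW..
.WWB..
....B.
......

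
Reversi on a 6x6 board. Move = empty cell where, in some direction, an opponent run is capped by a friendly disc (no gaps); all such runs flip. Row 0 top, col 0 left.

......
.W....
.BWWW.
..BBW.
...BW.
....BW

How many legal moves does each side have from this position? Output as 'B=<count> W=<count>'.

Answer: B=9 W=6

Derivation:
-- B to move --
(0,0): flips 2 -> legal
(0,1): flips 1 -> legal
(0,2): no bracket -> illegal
(1,0): no bracket -> illegal
(1,2): flips 1 -> legal
(1,3): flips 1 -> legal
(1,4): flips 4 -> legal
(1,5): flips 1 -> legal
(2,0): no bracket -> illegal
(2,5): flips 4 -> legal
(3,1): no bracket -> illegal
(3,5): flips 1 -> legal
(4,5): flips 1 -> legal
(5,3): no bracket -> illegal
B mobility = 9
-- W to move --
(1,0): no bracket -> illegal
(1,2): no bracket -> illegal
(2,0): flips 1 -> legal
(3,0): no bracket -> illegal
(3,1): flips 3 -> legal
(4,1): flips 1 -> legal
(4,2): flips 3 -> legal
(4,5): no bracket -> illegal
(5,2): flips 1 -> legal
(5,3): flips 3 -> legal
W mobility = 6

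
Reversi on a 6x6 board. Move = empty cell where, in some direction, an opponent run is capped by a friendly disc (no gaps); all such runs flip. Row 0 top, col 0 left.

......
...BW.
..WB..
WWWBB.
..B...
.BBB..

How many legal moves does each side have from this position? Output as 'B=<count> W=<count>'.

-- B to move --
(0,3): no bracket -> illegal
(0,4): no bracket -> illegal
(0,5): flips 1 -> legal
(1,1): flips 1 -> legal
(1,2): flips 2 -> legal
(1,5): flips 1 -> legal
(2,0): flips 1 -> legal
(2,1): flips 1 -> legal
(2,4): no bracket -> illegal
(2,5): no bracket -> illegal
(4,0): flips 2 -> legal
(4,1): flips 1 -> legal
(4,3): no bracket -> illegal
B mobility = 8
-- W to move --
(0,2): no bracket -> illegal
(0,3): no bracket -> illegal
(0,4): flips 1 -> legal
(1,2): flips 1 -> legal
(2,4): flips 1 -> legal
(2,5): no bracket -> illegal
(3,5): flips 2 -> legal
(4,0): no bracket -> illegal
(4,1): no bracket -> illegal
(4,3): no bracket -> illegal
(4,4): flips 1 -> legal
(4,5): no bracket -> illegal
(5,0): no bracket -> illegal
(5,4): no bracket -> illegal
W mobility = 5

Answer: B=8 W=5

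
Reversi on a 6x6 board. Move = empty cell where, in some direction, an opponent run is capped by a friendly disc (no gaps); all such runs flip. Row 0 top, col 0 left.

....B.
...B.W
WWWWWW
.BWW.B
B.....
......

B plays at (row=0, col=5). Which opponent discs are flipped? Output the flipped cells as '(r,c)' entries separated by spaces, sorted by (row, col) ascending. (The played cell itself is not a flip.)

Answer: (1,5) (2,5)

Derivation:
Dir NW: edge -> no flip
Dir N: edge -> no flip
Dir NE: edge -> no flip
Dir W: first cell 'B' (not opp) -> no flip
Dir E: edge -> no flip
Dir SW: first cell '.' (not opp) -> no flip
Dir S: opp run (1,5) (2,5) capped by B -> flip
Dir SE: edge -> no flip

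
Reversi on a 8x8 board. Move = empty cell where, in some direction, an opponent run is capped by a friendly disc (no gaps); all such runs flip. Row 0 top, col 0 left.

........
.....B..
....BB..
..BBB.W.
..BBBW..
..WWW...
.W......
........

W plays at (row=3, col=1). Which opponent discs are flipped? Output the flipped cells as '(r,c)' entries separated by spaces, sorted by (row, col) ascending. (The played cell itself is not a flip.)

Dir NW: first cell '.' (not opp) -> no flip
Dir N: first cell '.' (not opp) -> no flip
Dir NE: first cell '.' (not opp) -> no flip
Dir W: first cell '.' (not opp) -> no flip
Dir E: opp run (3,2) (3,3) (3,4), next='.' -> no flip
Dir SW: first cell '.' (not opp) -> no flip
Dir S: first cell '.' (not opp) -> no flip
Dir SE: opp run (4,2) capped by W -> flip

Answer: (4,2)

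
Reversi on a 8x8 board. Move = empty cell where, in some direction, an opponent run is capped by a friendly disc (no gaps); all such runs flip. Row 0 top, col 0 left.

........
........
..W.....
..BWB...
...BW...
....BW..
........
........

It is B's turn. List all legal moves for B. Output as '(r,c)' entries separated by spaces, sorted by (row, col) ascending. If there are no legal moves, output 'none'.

(1,1): no bracket -> illegal
(1,2): flips 1 -> legal
(1,3): no bracket -> illegal
(2,1): no bracket -> illegal
(2,3): flips 1 -> legal
(2,4): no bracket -> illegal
(3,1): no bracket -> illegal
(3,5): no bracket -> illegal
(4,2): no bracket -> illegal
(4,5): flips 1 -> legal
(4,6): no bracket -> illegal
(5,3): no bracket -> illegal
(5,6): flips 1 -> legal
(6,4): no bracket -> illegal
(6,5): no bracket -> illegal
(6,6): no bracket -> illegal

Answer: (1,2) (2,3) (4,5) (5,6)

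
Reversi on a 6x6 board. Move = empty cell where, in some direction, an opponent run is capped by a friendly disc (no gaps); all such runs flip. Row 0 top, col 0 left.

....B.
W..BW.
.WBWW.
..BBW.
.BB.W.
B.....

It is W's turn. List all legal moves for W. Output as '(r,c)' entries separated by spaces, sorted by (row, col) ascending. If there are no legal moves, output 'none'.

Answer: (0,2) (0,3) (1,1) (1,2) (3,1) (4,3) (5,1)

Derivation:
(0,2): flips 1 -> legal
(0,3): flips 1 -> legal
(0,5): no bracket -> illegal
(1,1): flips 2 -> legal
(1,2): flips 1 -> legal
(1,5): no bracket -> illegal
(3,0): no bracket -> illegal
(3,1): flips 2 -> legal
(4,0): no bracket -> illegal
(4,3): flips 2 -> legal
(5,1): flips 2 -> legal
(5,2): no bracket -> illegal
(5,3): no bracket -> illegal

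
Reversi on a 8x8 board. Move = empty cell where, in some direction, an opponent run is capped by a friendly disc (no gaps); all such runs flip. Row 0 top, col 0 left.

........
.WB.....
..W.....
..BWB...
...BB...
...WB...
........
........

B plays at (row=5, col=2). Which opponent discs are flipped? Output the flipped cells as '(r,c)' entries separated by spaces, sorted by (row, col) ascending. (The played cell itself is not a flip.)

Answer: (5,3)

Derivation:
Dir NW: first cell '.' (not opp) -> no flip
Dir N: first cell '.' (not opp) -> no flip
Dir NE: first cell 'B' (not opp) -> no flip
Dir W: first cell '.' (not opp) -> no flip
Dir E: opp run (5,3) capped by B -> flip
Dir SW: first cell '.' (not opp) -> no flip
Dir S: first cell '.' (not opp) -> no flip
Dir SE: first cell '.' (not opp) -> no flip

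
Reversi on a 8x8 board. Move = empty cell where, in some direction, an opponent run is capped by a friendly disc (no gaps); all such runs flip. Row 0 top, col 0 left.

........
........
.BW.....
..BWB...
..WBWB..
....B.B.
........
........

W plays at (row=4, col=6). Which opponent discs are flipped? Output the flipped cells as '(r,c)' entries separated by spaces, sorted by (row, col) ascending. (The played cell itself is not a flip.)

Dir NW: first cell '.' (not opp) -> no flip
Dir N: first cell '.' (not opp) -> no flip
Dir NE: first cell '.' (not opp) -> no flip
Dir W: opp run (4,5) capped by W -> flip
Dir E: first cell '.' (not opp) -> no flip
Dir SW: first cell '.' (not opp) -> no flip
Dir S: opp run (5,6), next='.' -> no flip
Dir SE: first cell '.' (not opp) -> no flip

Answer: (4,5)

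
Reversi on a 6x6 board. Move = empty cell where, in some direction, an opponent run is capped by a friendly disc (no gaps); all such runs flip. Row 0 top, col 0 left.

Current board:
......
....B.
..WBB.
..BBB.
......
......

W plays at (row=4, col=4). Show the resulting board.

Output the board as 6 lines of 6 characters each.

Answer: ......
....B.
..WBB.
..BWB.
....W.
......

Derivation:
Place W at (4,4); scan 8 dirs for brackets.
Dir NW: opp run (3,3) capped by W -> flip
Dir N: opp run (3,4) (2,4) (1,4), next='.' -> no flip
Dir NE: first cell '.' (not opp) -> no flip
Dir W: first cell '.' (not opp) -> no flip
Dir E: first cell '.' (not opp) -> no flip
Dir SW: first cell '.' (not opp) -> no flip
Dir S: first cell '.' (not opp) -> no flip
Dir SE: first cell '.' (not opp) -> no flip
All flips: (3,3)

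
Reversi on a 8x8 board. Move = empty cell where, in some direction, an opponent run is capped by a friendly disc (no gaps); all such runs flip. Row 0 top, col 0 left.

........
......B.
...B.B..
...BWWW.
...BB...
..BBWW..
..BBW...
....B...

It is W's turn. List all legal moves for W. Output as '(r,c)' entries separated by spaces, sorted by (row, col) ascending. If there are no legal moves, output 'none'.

Answer: (0,7) (1,2) (1,4) (1,5) (2,2) (3,2) (4,2) (5,1) (6,1) (7,1) (7,2)

Derivation:
(0,5): no bracket -> illegal
(0,6): no bracket -> illegal
(0,7): flips 2 -> legal
(1,2): flips 1 -> legal
(1,3): no bracket -> illegal
(1,4): flips 1 -> legal
(1,5): flips 1 -> legal
(1,7): no bracket -> illegal
(2,2): flips 2 -> legal
(2,4): no bracket -> illegal
(2,6): no bracket -> illegal
(2,7): no bracket -> illegal
(3,2): flips 2 -> legal
(4,1): no bracket -> illegal
(4,2): flips 1 -> legal
(4,5): no bracket -> illegal
(5,1): flips 2 -> legal
(6,1): flips 4 -> legal
(6,5): no bracket -> illegal
(7,1): flips 3 -> legal
(7,2): flips 1 -> legal
(7,3): no bracket -> illegal
(7,5): no bracket -> illegal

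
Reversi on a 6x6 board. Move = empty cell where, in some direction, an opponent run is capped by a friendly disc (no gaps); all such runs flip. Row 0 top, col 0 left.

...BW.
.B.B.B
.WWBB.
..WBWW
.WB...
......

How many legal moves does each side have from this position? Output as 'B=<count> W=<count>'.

Answer: B=8 W=9

Derivation:
-- B to move --
(0,5): flips 1 -> legal
(1,0): no bracket -> illegal
(1,2): flips 2 -> legal
(1,4): no bracket -> illegal
(2,0): flips 2 -> legal
(2,5): no bracket -> illegal
(3,0): no bracket -> illegal
(3,1): flips 3 -> legal
(4,0): flips 1 -> legal
(4,3): no bracket -> illegal
(4,4): flips 1 -> legal
(4,5): flips 1 -> legal
(5,0): flips 2 -> legal
(5,1): no bracket -> illegal
(5,2): no bracket -> illegal
B mobility = 8
-- W to move --
(0,0): flips 1 -> legal
(0,1): flips 1 -> legal
(0,2): flips 3 -> legal
(0,5): no bracket -> illegal
(1,0): no bracket -> illegal
(1,2): flips 1 -> legal
(1,4): flips 2 -> legal
(2,0): no bracket -> illegal
(2,5): flips 2 -> legal
(3,1): no bracket -> illegal
(4,3): flips 1 -> legal
(4,4): flips 1 -> legal
(5,1): no bracket -> illegal
(5,2): flips 1 -> legal
(5,3): no bracket -> illegal
W mobility = 9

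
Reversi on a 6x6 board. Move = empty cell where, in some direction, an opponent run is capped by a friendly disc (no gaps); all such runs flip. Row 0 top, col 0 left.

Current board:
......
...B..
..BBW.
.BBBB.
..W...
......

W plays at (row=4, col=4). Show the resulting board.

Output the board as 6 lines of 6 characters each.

Answer: ......
...B..
..BBW.
.BBBW.
..W.W.
......

Derivation:
Place W at (4,4); scan 8 dirs for brackets.
Dir NW: opp run (3,3) (2,2), next='.' -> no flip
Dir N: opp run (3,4) capped by W -> flip
Dir NE: first cell '.' (not opp) -> no flip
Dir W: first cell '.' (not opp) -> no flip
Dir E: first cell '.' (not opp) -> no flip
Dir SW: first cell '.' (not opp) -> no flip
Dir S: first cell '.' (not opp) -> no flip
Dir SE: first cell '.' (not opp) -> no flip
All flips: (3,4)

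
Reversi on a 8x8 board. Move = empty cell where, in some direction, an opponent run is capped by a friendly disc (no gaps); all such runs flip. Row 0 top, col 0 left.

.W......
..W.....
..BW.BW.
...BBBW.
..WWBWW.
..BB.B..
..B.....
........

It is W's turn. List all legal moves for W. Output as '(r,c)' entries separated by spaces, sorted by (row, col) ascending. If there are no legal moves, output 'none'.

Answer: (1,4) (1,5) (1,6) (2,1) (2,4) (3,2) (6,1) (6,3) (6,4) (6,5) (7,1) (7,2)

Derivation:
(1,1): no bracket -> illegal
(1,3): no bracket -> illegal
(1,4): flips 1 -> legal
(1,5): flips 2 -> legal
(1,6): flips 2 -> legal
(2,1): flips 1 -> legal
(2,4): flips 3 -> legal
(3,1): no bracket -> illegal
(3,2): flips 4 -> legal
(4,1): no bracket -> illegal
(5,1): no bracket -> illegal
(5,4): no bracket -> illegal
(5,6): no bracket -> illegal
(6,1): flips 1 -> legal
(6,3): flips 1 -> legal
(6,4): flips 2 -> legal
(6,5): flips 1 -> legal
(6,6): no bracket -> illegal
(7,1): flips 4 -> legal
(7,2): flips 2 -> legal
(7,3): no bracket -> illegal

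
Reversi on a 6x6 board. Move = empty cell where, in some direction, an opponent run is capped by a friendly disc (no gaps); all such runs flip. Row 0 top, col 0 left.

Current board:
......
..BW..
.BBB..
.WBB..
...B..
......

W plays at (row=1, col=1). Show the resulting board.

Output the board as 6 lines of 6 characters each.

Answer: ......
.WWW..
.WBB..
.WBB..
...B..
......

Derivation:
Place W at (1,1); scan 8 dirs for brackets.
Dir NW: first cell '.' (not opp) -> no flip
Dir N: first cell '.' (not opp) -> no flip
Dir NE: first cell '.' (not opp) -> no flip
Dir W: first cell '.' (not opp) -> no flip
Dir E: opp run (1,2) capped by W -> flip
Dir SW: first cell '.' (not opp) -> no flip
Dir S: opp run (2,1) capped by W -> flip
Dir SE: opp run (2,2) (3,3), next='.' -> no flip
All flips: (1,2) (2,1)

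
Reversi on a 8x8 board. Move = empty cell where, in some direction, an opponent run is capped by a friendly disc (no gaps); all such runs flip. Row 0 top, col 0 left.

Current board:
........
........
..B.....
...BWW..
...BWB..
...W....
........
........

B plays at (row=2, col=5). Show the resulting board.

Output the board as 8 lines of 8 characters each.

Place B at (2,5); scan 8 dirs for brackets.
Dir NW: first cell '.' (not opp) -> no flip
Dir N: first cell '.' (not opp) -> no flip
Dir NE: first cell '.' (not opp) -> no flip
Dir W: first cell '.' (not opp) -> no flip
Dir E: first cell '.' (not opp) -> no flip
Dir SW: opp run (3,4) capped by B -> flip
Dir S: opp run (3,5) capped by B -> flip
Dir SE: first cell '.' (not opp) -> no flip
All flips: (3,4) (3,5)

Answer: ........
........
..B..B..
...BBB..
...BWB..
...W....
........
........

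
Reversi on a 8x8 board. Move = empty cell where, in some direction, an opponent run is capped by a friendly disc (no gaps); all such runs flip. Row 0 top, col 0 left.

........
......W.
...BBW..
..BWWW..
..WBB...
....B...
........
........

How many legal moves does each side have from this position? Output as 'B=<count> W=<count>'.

Answer: B=9 W=11

Derivation:
-- B to move --
(0,5): no bracket -> illegal
(0,6): no bracket -> illegal
(0,7): flips 3 -> legal
(1,4): no bracket -> illegal
(1,5): no bracket -> illegal
(1,7): no bracket -> illegal
(2,2): flips 1 -> legal
(2,6): flips 2 -> legal
(2,7): no bracket -> illegal
(3,1): no bracket -> illegal
(3,6): flips 3 -> legal
(4,1): flips 1 -> legal
(4,5): flips 1 -> legal
(4,6): flips 1 -> legal
(5,1): flips 2 -> legal
(5,2): flips 1 -> legal
(5,3): no bracket -> illegal
B mobility = 9
-- W to move --
(1,2): flips 1 -> legal
(1,3): flips 2 -> legal
(1,4): flips 1 -> legal
(1,5): flips 1 -> legal
(2,1): no bracket -> illegal
(2,2): flips 3 -> legal
(3,1): flips 1 -> legal
(4,1): no bracket -> illegal
(4,5): flips 2 -> legal
(5,2): flips 1 -> legal
(5,3): flips 2 -> legal
(5,5): flips 1 -> legal
(6,3): no bracket -> illegal
(6,4): flips 2 -> legal
(6,5): no bracket -> illegal
W mobility = 11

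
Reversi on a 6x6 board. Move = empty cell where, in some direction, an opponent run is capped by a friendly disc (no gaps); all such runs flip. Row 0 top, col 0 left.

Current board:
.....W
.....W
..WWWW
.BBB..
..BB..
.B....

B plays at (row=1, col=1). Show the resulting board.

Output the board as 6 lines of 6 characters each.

Place B at (1,1); scan 8 dirs for brackets.
Dir NW: first cell '.' (not opp) -> no flip
Dir N: first cell '.' (not opp) -> no flip
Dir NE: first cell '.' (not opp) -> no flip
Dir W: first cell '.' (not opp) -> no flip
Dir E: first cell '.' (not opp) -> no flip
Dir SW: first cell '.' (not opp) -> no flip
Dir S: first cell '.' (not opp) -> no flip
Dir SE: opp run (2,2) capped by B -> flip
All flips: (2,2)

Answer: .....W
.B...W
..BWWW
.BBB..
..BB..
.B....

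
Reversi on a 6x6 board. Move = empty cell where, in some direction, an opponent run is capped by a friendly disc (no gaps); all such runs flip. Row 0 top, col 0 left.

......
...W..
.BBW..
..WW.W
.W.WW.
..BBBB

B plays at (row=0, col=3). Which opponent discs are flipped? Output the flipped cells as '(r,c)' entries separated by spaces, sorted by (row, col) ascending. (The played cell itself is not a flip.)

Answer: (1,3) (2,3) (3,3) (4,3)

Derivation:
Dir NW: edge -> no flip
Dir N: edge -> no flip
Dir NE: edge -> no flip
Dir W: first cell '.' (not opp) -> no flip
Dir E: first cell '.' (not opp) -> no flip
Dir SW: first cell '.' (not opp) -> no flip
Dir S: opp run (1,3) (2,3) (3,3) (4,3) capped by B -> flip
Dir SE: first cell '.' (not opp) -> no flip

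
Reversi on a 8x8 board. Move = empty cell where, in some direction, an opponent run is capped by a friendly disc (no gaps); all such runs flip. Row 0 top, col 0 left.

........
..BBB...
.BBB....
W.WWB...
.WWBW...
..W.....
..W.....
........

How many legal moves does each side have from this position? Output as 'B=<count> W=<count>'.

Answer: B=8 W=10

Derivation:
-- B to move --
(2,0): no bracket -> illegal
(2,4): no bracket -> illegal
(3,1): flips 2 -> legal
(3,5): no bracket -> illegal
(4,0): flips 2 -> legal
(4,5): flips 1 -> legal
(5,0): flips 2 -> legal
(5,1): no bracket -> illegal
(5,3): no bracket -> illegal
(5,4): flips 1 -> legal
(5,5): flips 2 -> legal
(6,1): flips 1 -> legal
(6,3): no bracket -> illegal
(7,1): no bracket -> illegal
(7,2): flips 4 -> legal
(7,3): no bracket -> illegal
B mobility = 8
-- W to move --
(0,1): no bracket -> illegal
(0,2): flips 2 -> legal
(0,3): flips 4 -> legal
(0,4): no bracket -> illegal
(0,5): flips 2 -> legal
(1,0): flips 1 -> legal
(1,1): flips 1 -> legal
(1,5): no bracket -> illegal
(2,0): no bracket -> illegal
(2,4): flips 1 -> legal
(2,5): flips 2 -> legal
(3,1): no bracket -> illegal
(3,5): flips 1 -> legal
(4,5): no bracket -> illegal
(5,3): flips 1 -> legal
(5,4): flips 1 -> legal
W mobility = 10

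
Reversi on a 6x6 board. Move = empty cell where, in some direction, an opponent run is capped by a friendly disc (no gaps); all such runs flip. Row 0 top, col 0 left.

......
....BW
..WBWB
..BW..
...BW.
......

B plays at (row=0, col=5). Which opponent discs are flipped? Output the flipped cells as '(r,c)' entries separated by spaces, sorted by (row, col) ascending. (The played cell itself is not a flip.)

Dir NW: edge -> no flip
Dir N: edge -> no flip
Dir NE: edge -> no flip
Dir W: first cell '.' (not opp) -> no flip
Dir E: edge -> no flip
Dir SW: first cell 'B' (not opp) -> no flip
Dir S: opp run (1,5) capped by B -> flip
Dir SE: edge -> no flip

Answer: (1,5)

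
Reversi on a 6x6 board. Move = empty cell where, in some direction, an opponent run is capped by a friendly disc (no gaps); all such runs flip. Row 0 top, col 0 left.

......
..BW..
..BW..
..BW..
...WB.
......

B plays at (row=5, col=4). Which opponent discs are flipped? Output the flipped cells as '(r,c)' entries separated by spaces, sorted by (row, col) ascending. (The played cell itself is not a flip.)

Answer: (4,3)

Derivation:
Dir NW: opp run (4,3) capped by B -> flip
Dir N: first cell 'B' (not opp) -> no flip
Dir NE: first cell '.' (not opp) -> no flip
Dir W: first cell '.' (not opp) -> no flip
Dir E: first cell '.' (not opp) -> no flip
Dir SW: edge -> no flip
Dir S: edge -> no flip
Dir SE: edge -> no flip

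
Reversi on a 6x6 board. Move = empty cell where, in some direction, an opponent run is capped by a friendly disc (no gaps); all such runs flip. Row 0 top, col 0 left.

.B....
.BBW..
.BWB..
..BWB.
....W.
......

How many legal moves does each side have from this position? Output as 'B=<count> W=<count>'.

-- B to move --
(0,2): no bracket -> illegal
(0,3): flips 1 -> legal
(0,4): no bracket -> illegal
(1,4): flips 1 -> legal
(2,4): no bracket -> illegal
(3,1): no bracket -> illegal
(3,5): no bracket -> illegal
(4,2): no bracket -> illegal
(4,3): flips 1 -> legal
(4,5): no bracket -> illegal
(5,3): no bracket -> illegal
(5,4): flips 1 -> legal
(5,5): flips 3 -> legal
B mobility = 5
-- W to move --
(0,0): flips 1 -> legal
(0,2): flips 1 -> legal
(0,3): no bracket -> illegal
(1,0): flips 2 -> legal
(1,4): no bracket -> illegal
(2,0): flips 1 -> legal
(2,4): flips 2 -> legal
(2,5): no bracket -> illegal
(3,0): no bracket -> illegal
(3,1): flips 1 -> legal
(3,5): flips 1 -> legal
(4,1): no bracket -> illegal
(4,2): flips 1 -> legal
(4,3): no bracket -> illegal
(4,5): no bracket -> illegal
W mobility = 8

Answer: B=5 W=8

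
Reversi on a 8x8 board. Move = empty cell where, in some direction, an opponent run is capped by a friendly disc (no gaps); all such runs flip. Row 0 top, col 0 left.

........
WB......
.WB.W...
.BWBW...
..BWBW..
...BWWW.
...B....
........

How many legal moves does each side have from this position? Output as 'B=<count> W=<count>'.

Answer: B=9 W=10

Derivation:
-- B to move --
(0,0): no bracket -> illegal
(0,1): no bracket -> illegal
(1,2): no bracket -> illegal
(1,3): no bracket -> illegal
(1,4): flips 2 -> legal
(1,5): flips 1 -> legal
(2,0): flips 1 -> legal
(2,3): no bracket -> illegal
(2,5): no bracket -> illegal
(3,0): no bracket -> illegal
(3,5): flips 1 -> legal
(3,6): flips 2 -> legal
(4,1): no bracket -> illegal
(4,6): flips 1 -> legal
(4,7): no bracket -> illegal
(5,2): no bracket -> illegal
(5,7): flips 3 -> legal
(6,4): flips 1 -> legal
(6,5): no bracket -> illegal
(6,6): flips 1 -> legal
(6,7): no bracket -> illegal
B mobility = 9
-- W to move --
(0,0): flips 4 -> legal
(0,1): flips 1 -> legal
(0,2): no bracket -> illegal
(1,2): flips 2 -> legal
(1,3): no bracket -> illegal
(2,0): no bracket -> illegal
(2,3): flips 2 -> legal
(3,0): flips 1 -> legal
(3,5): no bracket -> illegal
(4,0): no bracket -> illegal
(4,1): flips 2 -> legal
(5,1): flips 2 -> legal
(5,2): flips 2 -> legal
(6,2): no bracket -> illegal
(6,4): no bracket -> illegal
(7,2): flips 1 -> legal
(7,3): flips 2 -> legal
(7,4): no bracket -> illegal
W mobility = 10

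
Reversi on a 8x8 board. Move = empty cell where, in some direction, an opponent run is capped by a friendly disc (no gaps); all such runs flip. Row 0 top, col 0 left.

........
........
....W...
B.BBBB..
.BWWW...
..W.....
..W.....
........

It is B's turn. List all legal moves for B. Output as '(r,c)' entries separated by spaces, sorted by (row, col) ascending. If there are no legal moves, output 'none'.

(1,3): flips 1 -> legal
(1,4): flips 1 -> legal
(1,5): flips 1 -> legal
(2,3): no bracket -> illegal
(2,5): no bracket -> illegal
(3,1): no bracket -> illegal
(4,5): flips 3 -> legal
(5,1): flips 1 -> legal
(5,3): flips 2 -> legal
(5,4): flips 2 -> legal
(5,5): flips 1 -> legal
(6,1): flips 2 -> legal
(6,3): flips 1 -> legal
(7,1): no bracket -> illegal
(7,2): flips 3 -> legal
(7,3): no bracket -> illegal

Answer: (1,3) (1,4) (1,5) (4,5) (5,1) (5,3) (5,4) (5,5) (6,1) (6,3) (7,2)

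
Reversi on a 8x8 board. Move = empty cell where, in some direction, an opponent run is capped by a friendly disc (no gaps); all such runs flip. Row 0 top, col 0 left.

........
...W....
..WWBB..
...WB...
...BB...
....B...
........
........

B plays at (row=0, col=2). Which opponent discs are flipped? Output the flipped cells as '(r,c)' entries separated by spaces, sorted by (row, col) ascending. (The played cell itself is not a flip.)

Dir NW: edge -> no flip
Dir N: edge -> no flip
Dir NE: edge -> no flip
Dir W: first cell '.' (not opp) -> no flip
Dir E: first cell '.' (not opp) -> no flip
Dir SW: first cell '.' (not opp) -> no flip
Dir S: first cell '.' (not opp) -> no flip
Dir SE: opp run (1,3) capped by B -> flip

Answer: (1,3)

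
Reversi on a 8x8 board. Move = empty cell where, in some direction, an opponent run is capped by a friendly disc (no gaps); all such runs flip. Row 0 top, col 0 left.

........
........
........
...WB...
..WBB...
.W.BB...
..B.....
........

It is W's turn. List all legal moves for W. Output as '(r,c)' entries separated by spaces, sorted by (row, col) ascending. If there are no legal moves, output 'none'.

(2,3): no bracket -> illegal
(2,4): no bracket -> illegal
(2,5): no bracket -> illegal
(3,2): no bracket -> illegal
(3,5): flips 1 -> legal
(4,5): flips 2 -> legal
(5,2): no bracket -> illegal
(5,5): flips 1 -> legal
(6,1): no bracket -> illegal
(6,3): flips 2 -> legal
(6,4): flips 1 -> legal
(6,5): no bracket -> illegal
(7,1): no bracket -> illegal
(7,2): no bracket -> illegal
(7,3): flips 1 -> legal

Answer: (3,5) (4,5) (5,5) (6,3) (6,4) (7,3)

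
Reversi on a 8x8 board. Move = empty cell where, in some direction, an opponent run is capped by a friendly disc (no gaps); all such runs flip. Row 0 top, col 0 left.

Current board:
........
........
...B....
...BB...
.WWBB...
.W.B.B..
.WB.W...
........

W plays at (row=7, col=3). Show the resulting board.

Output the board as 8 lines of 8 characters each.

Place W at (7,3); scan 8 dirs for brackets.
Dir NW: opp run (6,2) capped by W -> flip
Dir N: first cell '.' (not opp) -> no flip
Dir NE: first cell 'W' (not opp) -> no flip
Dir W: first cell '.' (not opp) -> no flip
Dir E: first cell '.' (not opp) -> no flip
Dir SW: edge -> no flip
Dir S: edge -> no flip
Dir SE: edge -> no flip
All flips: (6,2)

Answer: ........
........
...B....
...BB...
.WWBB...
.W.B.B..
.WW.W...
...W....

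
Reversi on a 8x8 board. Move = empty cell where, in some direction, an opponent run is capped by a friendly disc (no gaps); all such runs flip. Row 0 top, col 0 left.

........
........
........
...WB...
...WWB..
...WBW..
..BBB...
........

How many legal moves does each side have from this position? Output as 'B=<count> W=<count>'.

Answer: B=8 W=9

Derivation:
-- B to move --
(2,2): no bracket -> illegal
(2,3): flips 3 -> legal
(2,4): no bracket -> illegal
(3,2): flips 2 -> legal
(3,5): flips 2 -> legal
(4,2): flips 3 -> legal
(4,6): flips 1 -> legal
(5,2): flips 2 -> legal
(5,6): flips 1 -> legal
(6,5): flips 1 -> legal
(6,6): no bracket -> illegal
B mobility = 8
-- W to move --
(2,3): no bracket -> illegal
(2,4): flips 1 -> legal
(2,5): flips 1 -> legal
(3,5): flips 2 -> legal
(3,6): no bracket -> illegal
(4,6): flips 1 -> legal
(5,1): no bracket -> illegal
(5,2): no bracket -> illegal
(5,6): no bracket -> illegal
(6,1): no bracket -> illegal
(6,5): flips 1 -> legal
(7,1): flips 1 -> legal
(7,2): no bracket -> illegal
(7,3): flips 2 -> legal
(7,4): flips 2 -> legal
(7,5): flips 1 -> legal
W mobility = 9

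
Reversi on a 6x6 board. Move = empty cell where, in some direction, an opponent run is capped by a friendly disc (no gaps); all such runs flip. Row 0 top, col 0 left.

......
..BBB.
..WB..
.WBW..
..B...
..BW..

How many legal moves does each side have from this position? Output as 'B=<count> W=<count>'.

Answer: B=8 W=5

Derivation:
-- B to move --
(1,1): no bracket -> illegal
(2,0): flips 1 -> legal
(2,1): flips 1 -> legal
(2,4): flips 1 -> legal
(3,0): flips 1 -> legal
(3,4): flips 1 -> legal
(4,0): flips 2 -> legal
(4,1): no bracket -> illegal
(4,3): flips 1 -> legal
(4,4): no bracket -> illegal
(5,4): flips 1 -> legal
B mobility = 8
-- W to move --
(0,1): no bracket -> illegal
(0,2): flips 1 -> legal
(0,3): flips 2 -> legal
(0,4): flips 1 -> legal
(0,5): no bracket -> illegal
(1,1): no bracket -> illegal
(1,5): no bracket -> illegal
(2,1): no bracket -> illegal
(2,4): flips 1 -> legal
(2,5): no bracket -> illegal
(3,4): no bracket -> illegal
(4,1): no bracket -> illegal
(4,3): no bracket -> illegal
(5,1): flips 2 -> legal
W mobility = 5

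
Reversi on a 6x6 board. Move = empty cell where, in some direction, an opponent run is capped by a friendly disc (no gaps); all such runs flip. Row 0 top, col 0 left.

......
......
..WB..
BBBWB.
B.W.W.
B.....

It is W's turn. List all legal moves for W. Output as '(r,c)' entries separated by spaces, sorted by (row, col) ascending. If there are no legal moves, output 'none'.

(1,2): no bracket -> illegal
(1,3): flips 1 -> legal
(1,4): no bracket -> illegal
(2,0): flips 1 -> legal
(2,1): no bracket -> illegal
(2,4): flips 2 -> legal
(2,5): no bracket -> illegal
(3,5): flips 1 -> legal
(4,1): no bracket -> illegal
(4,3): no bracket -> illegal
(4,5): no bracket -> illegal
(5,1): no bracket -> illegal

Answer: (1,3) (2,0) (2,4) (3,5)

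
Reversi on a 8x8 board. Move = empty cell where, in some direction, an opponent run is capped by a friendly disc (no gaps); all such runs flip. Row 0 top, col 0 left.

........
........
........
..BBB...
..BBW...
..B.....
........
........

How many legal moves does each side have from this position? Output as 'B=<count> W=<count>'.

-- B to move --
(3,5): no bracket -> illegal
(4,5): flips 1 -> legal
(5,3): no bracket -> illegal
(5,4): flips 1 -> legal
(5,5): flips 1 -> legal
B mobility = 3
-- W to move --
(2,1): no bracket -> illegal
(2,2): flips 1 -> legal
(2,3): no bracket -> illegal
(2,4): flips 1 -> legal
(2,5): no bracket -> illegal
(3,1): no bracket -> illegal
(3,5): no bracket -> illegal
(4,1): flips 2 -> legal
(4,5): no bracket -> illegal
(5,1): no bracket -> illegal
(5,3): no bracket -> illegal
(5,4): no bracket -> illegal
(6,1): no bracket -> illegal
(6,2): no bracket -> illegal
(6,3): no bracket -> illegal
W mobility = 3

Answer: B=3 W=3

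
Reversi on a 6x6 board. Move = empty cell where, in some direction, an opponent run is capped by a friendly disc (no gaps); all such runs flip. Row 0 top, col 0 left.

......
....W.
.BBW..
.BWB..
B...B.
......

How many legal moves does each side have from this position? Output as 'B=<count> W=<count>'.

-- B to move --
(0,3): no bracket -> illegal
(0,4): no bracket -> illegal
(0,5): no bracket -> illegal
(1,2): no bracket -> illegal
(1,3): flips 1 -> legal
(1,5): no bracket -> illegal
(2,4): flips 1 -> legal
(2,5): no bracket -> illegal
(3,4): no bracket -> illegal
(4,1): no bracket -> illegal
(4,2): flips 1 -> legal
(4,3): flips 1 -> legal
B mobility = 4
-- W to move --
(1,0): flips 1 -> legal
(1,1): no bracket -> illegal
(1,2): flips 1 -> legal
(1,3): no bracket -> illegal
(2,0): flips 2 -> legal
(2,4): no bracket -> illegal
(3,0): flips 1 -> legal
(3,4): flips 1 -> legal
(3,5): no bracket -> illegal
(4,1): no bracket -> illegal
(4,2): no bracket -> illegal
(4,3): flips 1 -> legal
(4,5): no bracket -> illegal
(5,0): no bracket -> illegal
(5,1): no bracket -> illegal
(5,3): no bracket -> illegal
(5,4): no bracket -> illegal
(5,5): no bracket -> illegal
W mobility = 6

Answer: B=4 W=6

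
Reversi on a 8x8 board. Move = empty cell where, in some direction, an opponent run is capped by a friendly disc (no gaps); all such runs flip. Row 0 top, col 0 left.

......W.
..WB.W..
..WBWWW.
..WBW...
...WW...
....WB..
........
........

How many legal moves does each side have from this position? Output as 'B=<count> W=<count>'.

-- B to move --
(0,1): flips 1 -> legal
(0,2): no bracket -> illegal
(0,3): no bracket -> illegal
(0,4): no bracket -> illegal
(0,5): no bracket -> illegal
(0,7): no bracket -> illegal
(1,1): flips 2 -> legal
(1,4): no bracket -> illegal
(1,6): no bracket -> illegal
(1,7): no bracket -> illegal
(2,1): flips 1 -> legal
(2,7): flips 3 -> legal
(3,1): flips 2 -> legal
(3,5): flips 2 -> legal
(3,6): no bracket -> illegal
(3,7): no bracket -> illegal
(4,1): flips 1 -> legal
(4,2): no bracket -> illegal
(4,5): flips 1 -> legal
(5,2): no bracket -> illegal
(5,3): flips 2 -> legal
(6,3): no bracket -> illegal
(6,4): no bracket -> illegal
(6,5): no bracket -> illegal
B mobility = 9
-- W to move --
(0,2): flips 1 -> legal
(0,3): flips 3 -> legal
(0,4): flips 1 -> legal
(1,4): flips 2 -> legal
(4,2): flips 1 -> legal
(4,5): no bracket -> illegal
(4,6): no bracket -> illegal
(5,6): flips 1 -> legal
(6,4): no bracket -> illegal
(6,5): no bracket -> illegal
(6,6): flips 1 -> legal
W mobility = 7

Answer: B=9 W=7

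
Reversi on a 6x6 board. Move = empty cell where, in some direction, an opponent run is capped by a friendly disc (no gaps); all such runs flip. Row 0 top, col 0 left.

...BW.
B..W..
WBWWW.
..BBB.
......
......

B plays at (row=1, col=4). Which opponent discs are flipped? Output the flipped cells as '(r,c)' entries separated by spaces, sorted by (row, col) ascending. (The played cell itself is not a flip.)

Dir NW: first cell 'B' (not opp) -> no flip
Dir N: opp run (0,4), next=edge -> no flip
Dir NE: first cell '.' (not opp) -> no flip
Dir W: opp run (1,3), next='.' -> no flip
Dir E: first cell '.' (not opp) -> no flip
Dir SW: opp run (2,3) capped by B -> flip
Dir S: opp run (2,4) capped by B -> flip
Dir SE: first cell '.' (not opp) -> no flip

Answer: (2,3) (2,4)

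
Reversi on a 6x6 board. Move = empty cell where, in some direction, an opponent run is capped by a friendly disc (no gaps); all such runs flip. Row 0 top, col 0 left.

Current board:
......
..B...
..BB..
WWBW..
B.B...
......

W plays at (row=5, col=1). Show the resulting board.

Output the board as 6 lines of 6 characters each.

Answer: ......
..B...
..BB..
WWBW..
B.W...
.W....

Derivation:
Place W at (5,1); scan 8 dirs for brackets.
Dir NW: opp run (4,0), next=edge -> no flip
Dir N: first cell '.' (not opp) -> no flip
Dir NE: opp run (4,2) capped by W -> flip
Dir W: first cell '.' (not opp) -> no flip
Dir E: first cell '.' (not opp) -> no flip
Dir SW: edge -> no flip
Dir S: edge -> no flip
Dir SE: edge -> no flip
All flips: (4,2)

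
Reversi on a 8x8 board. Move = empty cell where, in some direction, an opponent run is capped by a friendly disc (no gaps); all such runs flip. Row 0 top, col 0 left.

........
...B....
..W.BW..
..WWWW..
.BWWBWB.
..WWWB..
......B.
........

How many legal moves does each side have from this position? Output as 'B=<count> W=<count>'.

Answer: B=9 W=13

Derivation:
-- B to move --
(1,1): flips 2 -> legal
(1,2): no bracket -> illegal
(1,4): no bracket -> illegal
(1,5): flips 3 -> legal
(1,6): no bracket -> illegal
(2,1): no bracket -> illegal
(2,3): flips 1 -> legal
(2,6): flips 2 -> legal
(3,1): flips 1 -> legal
(3,6): no bracket -> illegal
(5,1): flips 5 -> legal
(5,6): no bracket -> illegal
(6,1): no bracket -> illegal
(6,2): flips 1 -> legal
(6,3): flips 1 -> legal
(6,4): flips 1 -> legal
(6,5): no bracket -> illegal
B mobility = 9
-- W to move --
(0,2): flips 2 -> legal
(0,3): no bracket -> illegal
(0,4): flips 1 -> legal
(1,2): no bracket -> illegal
(1,4): flips 1 -> legal
(1,5): flips 1 -> legal
(2,3): flips 1 -> legal
(3,0): flips 1 -> legal
(3,1): no bracket -> illegal
(3,6): no bracket -> illegal
(3,7): no bracket -> illegal
(4,0): flips 1 -> legal
(4,7): flips 1 -> legal
(5,0): flips 1 -> legal
(5,1): no bracket -> illegal
(5,6): flips 1 -> legal
(5,7): flips 1 -> legal
(6,4): no bracket -> illegal
(6,5): flips 1 -> legal
(6,7): no bracket -> illegal
(7,5): no bracket -> illegal
(7,6): no bracket -> illegal
(7,7): flips 3 -> legal
W mobility = 13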